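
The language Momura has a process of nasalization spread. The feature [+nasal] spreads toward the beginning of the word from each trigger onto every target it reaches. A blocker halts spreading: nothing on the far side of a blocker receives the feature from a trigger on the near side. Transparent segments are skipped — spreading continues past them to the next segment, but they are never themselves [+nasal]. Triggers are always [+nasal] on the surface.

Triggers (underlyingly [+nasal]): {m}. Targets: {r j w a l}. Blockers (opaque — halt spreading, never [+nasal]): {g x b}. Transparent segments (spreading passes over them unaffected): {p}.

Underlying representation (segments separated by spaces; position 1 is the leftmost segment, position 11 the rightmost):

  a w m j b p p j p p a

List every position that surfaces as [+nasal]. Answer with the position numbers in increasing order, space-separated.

From /m/ at 3 leftward: 2 /w/ → [+nasal]; 1 /a/ → [+nasal]; word edge.
Targets with no active source: positions 4 8 11 stay [-nasal].

1 2 3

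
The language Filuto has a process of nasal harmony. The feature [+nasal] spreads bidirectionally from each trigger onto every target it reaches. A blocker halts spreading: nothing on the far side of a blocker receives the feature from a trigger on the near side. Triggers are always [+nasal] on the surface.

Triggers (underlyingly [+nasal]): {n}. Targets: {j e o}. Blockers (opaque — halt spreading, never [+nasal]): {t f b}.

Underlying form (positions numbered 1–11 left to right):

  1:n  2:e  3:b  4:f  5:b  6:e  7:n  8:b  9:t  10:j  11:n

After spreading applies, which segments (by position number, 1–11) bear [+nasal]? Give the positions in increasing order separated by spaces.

From /n/ at 1 rightward: 2 /e/ → [+nasal]; 3 /b/ blocks.
From /n/ at 1 leftward: word edge.
From /n/ at 7 rightward: 8 /b/ blocks.
From /n/ at 7 leftward: 6 /e/ → [+nasal]; 5 /b/ blocks.
From /n/ at 11 rightward: word edge.
From /n/ at 11 leftward: 10 /j/ → [+nasal]; 9 /t/ blocks.

1 2 6 7 10 11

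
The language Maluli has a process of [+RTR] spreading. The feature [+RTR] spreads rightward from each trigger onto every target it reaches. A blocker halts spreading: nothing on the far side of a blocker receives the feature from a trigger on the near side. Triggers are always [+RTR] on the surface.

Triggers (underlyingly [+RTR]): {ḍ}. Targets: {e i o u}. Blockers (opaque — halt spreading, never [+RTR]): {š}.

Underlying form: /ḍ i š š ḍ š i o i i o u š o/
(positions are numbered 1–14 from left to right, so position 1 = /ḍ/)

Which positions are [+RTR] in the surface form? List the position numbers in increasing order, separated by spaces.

From /ḍ/ at 1 rightward: 2 /i/ → [+RTR]; 3 /š/ blocks.
From /ḍ/ at 5 rightward: 6 /š/ blocks.
Targets with no active source: positions 7 8 9 10 11 12 14 stay [-emphatic].

1 2 5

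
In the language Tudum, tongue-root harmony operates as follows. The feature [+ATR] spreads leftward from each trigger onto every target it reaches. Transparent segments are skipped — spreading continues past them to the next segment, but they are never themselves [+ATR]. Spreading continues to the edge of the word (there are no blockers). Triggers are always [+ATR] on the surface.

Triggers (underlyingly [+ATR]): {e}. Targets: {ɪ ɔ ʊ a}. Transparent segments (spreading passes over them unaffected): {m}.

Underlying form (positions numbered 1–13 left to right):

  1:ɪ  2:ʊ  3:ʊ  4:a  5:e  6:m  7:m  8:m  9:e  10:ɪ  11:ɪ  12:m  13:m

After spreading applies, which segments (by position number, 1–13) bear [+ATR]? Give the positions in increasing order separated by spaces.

From /e/ at 5 leftward: 4 /a/ → [+ATR]; 3 /ʊ/ → [+ATR]; 2 /ʊ/ → [+ATR]; 1 /ɪ/ → [+ATR]; word edge.
From /e/ at 9 leftward: 8 /m/ transparent; 7 /m/ transparent; 6 /m/ transparent; 5 /e/ is itself a trigger — this domain ends here.
Targets with no active source: positions 10 11 stay [-ATR].

1 2 3 4 5 9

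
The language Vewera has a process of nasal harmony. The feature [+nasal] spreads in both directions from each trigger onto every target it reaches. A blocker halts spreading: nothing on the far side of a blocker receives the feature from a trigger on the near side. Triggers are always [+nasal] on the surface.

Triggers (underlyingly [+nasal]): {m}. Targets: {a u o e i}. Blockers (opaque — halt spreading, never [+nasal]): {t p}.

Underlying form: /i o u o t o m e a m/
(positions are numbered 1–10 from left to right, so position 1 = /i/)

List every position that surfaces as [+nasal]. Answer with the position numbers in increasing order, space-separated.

From /m/ at 7 rightward: 8 /e/ → [+nasal]; 9 /a/ → [+nasal]; 10 /m/ is itself a trigger — this domain ends here.
From /m/ at 7 leftward: 6 /o/ → [+nasal]; 5 /t/ blocks.
From /m/ at 10 rightward: word edge.
From /m/ at 10 leftward: 9 /a/ → [+nasal]; 8 /e/ → [+nasal]; 7 /m/ is itself a trigger — this domain ends here.
Targets with no active source: positions 1 2 3 4 stay [-nasal].

6 7 8 9 10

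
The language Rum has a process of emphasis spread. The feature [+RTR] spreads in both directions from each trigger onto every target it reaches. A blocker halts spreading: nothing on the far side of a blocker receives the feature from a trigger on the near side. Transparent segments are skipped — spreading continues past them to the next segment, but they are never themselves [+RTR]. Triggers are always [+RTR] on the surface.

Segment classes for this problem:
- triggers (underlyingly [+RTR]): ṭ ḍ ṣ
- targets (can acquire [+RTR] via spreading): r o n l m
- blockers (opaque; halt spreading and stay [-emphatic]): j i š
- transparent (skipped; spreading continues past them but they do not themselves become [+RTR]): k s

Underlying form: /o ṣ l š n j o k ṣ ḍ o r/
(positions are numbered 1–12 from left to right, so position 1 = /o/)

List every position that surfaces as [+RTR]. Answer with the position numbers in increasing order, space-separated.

1 2 3 7 9 10 11 12

From /ṣ/ at 2 rightward: 3 /l/ → [+RTR]; 4 /š/ blocks.
From /ṣ/ at 2 leftward: 1 /o/ → [+RTR]; word edge.
From /ṣ/ at 9 rightward: 10 /ḍ/ is itself a trigger — this domain ends here.
From /ṣ/ at 9 leftward: 8 /k/ transparent; 7 /o/ → [+RTR]; 6 /j/ blocks.
From /ḍ/ at 10 rightward: 11 /o/ → [+RTR]; 12 /r/ → [+RTR]; word edge.
From /ḍ/ at 10 leftward: 9 /ṣ/ is itself a trigger — this domain ends here.
Target with no active source: position 5 stays [-emphatic].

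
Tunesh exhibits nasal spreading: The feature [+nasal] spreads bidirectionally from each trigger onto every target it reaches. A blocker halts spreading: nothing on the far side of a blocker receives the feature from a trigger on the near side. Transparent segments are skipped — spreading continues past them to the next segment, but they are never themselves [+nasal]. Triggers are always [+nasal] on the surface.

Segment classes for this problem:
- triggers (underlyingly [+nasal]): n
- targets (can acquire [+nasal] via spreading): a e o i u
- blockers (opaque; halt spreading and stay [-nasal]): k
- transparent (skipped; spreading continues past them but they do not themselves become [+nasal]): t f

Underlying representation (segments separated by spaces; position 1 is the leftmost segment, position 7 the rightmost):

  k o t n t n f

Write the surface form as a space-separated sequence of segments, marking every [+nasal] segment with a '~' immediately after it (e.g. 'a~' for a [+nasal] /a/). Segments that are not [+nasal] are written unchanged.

From /n/ at 4 rightward: 5 /t/ transparent; 6 /n/ is itself a trigger — this domain ends here.
From /n/ at 4 leftward: 3 /t/ transparent; 2 /o/ → [+nasal]; 1 /k/ blocks.
From /n/ at 6 rightward: 7 /f/ transparent; word edge.
From /n/ at 6 leftward: 5 /t/ transparent; 4 /n/ is itself a trigger — this domain ends here.
[+nasal] positions on the surface: 2 4 6.

k o~ t n~ t n~ f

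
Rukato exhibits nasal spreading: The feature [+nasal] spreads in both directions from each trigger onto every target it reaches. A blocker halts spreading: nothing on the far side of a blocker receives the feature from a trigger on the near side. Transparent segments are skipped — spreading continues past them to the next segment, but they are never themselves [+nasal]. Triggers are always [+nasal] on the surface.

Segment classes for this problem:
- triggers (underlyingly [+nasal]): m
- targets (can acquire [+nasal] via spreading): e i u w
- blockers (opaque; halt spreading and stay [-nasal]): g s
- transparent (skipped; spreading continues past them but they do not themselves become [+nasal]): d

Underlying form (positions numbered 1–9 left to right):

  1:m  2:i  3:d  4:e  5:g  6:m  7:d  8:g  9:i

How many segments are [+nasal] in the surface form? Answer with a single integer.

4

From /m/ at 1 rightward: 2 /i/ → [+nasal]; 3 /d/ transparent; 4 /e/ → [+nasal]; 5 /g/ blocks.
From /m/ at 1 leftward: word edge.
From /m/ at 6 rightward: 7 /d/ transparent; 8 /g/ blocks.
From /m/ at 6 leftward: 5 /g/ blocks.
Target with no active source: position 9 stays [-nasal].
[+nasal] positions on the surface: 1 2 4 6.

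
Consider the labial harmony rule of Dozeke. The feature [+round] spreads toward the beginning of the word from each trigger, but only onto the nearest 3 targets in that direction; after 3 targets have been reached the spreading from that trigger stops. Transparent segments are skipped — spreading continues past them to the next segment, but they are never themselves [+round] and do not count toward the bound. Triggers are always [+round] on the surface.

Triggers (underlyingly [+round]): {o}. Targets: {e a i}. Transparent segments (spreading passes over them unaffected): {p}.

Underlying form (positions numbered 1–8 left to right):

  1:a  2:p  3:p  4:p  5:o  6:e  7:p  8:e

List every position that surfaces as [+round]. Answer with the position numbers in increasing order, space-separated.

From /o/ at 5 leftward: 4 /p/ transparent; 3 /p/ transparent; 2 /p/ transparent; 1 /a/ → [+round]; word edge.
Targets with no active source: positions 6 8 stay [-round].

1 5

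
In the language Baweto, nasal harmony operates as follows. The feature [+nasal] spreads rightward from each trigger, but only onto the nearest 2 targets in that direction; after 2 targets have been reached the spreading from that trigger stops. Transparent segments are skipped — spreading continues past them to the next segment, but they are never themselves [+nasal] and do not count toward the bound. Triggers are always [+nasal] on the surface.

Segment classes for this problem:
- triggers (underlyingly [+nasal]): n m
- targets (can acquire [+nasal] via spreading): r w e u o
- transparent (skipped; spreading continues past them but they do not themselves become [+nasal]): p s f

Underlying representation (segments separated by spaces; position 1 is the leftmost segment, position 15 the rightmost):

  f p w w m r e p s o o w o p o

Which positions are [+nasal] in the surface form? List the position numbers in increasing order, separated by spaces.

5 6 7

From /m/ at 5 rightward: 6 /r/ → [+nasal]; 7 /e/ → [+nasal]; bound reached.
Targets with no active source: positions 3 4 10 11 12 13 15 stay [-nasal].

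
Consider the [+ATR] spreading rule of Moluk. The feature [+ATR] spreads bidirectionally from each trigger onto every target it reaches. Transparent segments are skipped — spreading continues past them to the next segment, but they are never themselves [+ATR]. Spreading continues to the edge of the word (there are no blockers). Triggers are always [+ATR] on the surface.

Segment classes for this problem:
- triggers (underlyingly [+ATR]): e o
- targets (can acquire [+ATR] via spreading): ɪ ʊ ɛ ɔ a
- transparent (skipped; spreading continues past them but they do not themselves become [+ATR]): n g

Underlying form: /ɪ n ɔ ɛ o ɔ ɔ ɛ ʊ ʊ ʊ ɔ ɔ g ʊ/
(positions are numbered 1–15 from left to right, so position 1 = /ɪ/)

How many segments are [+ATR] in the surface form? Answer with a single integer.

From /o/ at 5 rightward: 6 /ɔ/ → [+ATR]; 7 /ɔ/ → [+ATR]; 8 /ɛ/ → [+ATR]; 9 /ʊ/ → [+ATR]; 10 /ʊ/ → [+ATR]; 11 /ʊ/ → [+ATR]; 12 /ɔ/ → [+ATR]; 13 /ɔ/ → [+ATR]; 14 /g/ transparent; 15 /ʊ/ → [+ATR]; word edge.
From /o/ at 5 leftward: 4 /ɛ/ → [+ATR]; 3 /ɔ/ → [+ATR]; 2 /n/ transparent; 1 /ɪ/ → [+ATR]; word edge.
[+ATR] positions on the surface: 1 3 4 5 6 7 8 9 10 11 12 13 15.

13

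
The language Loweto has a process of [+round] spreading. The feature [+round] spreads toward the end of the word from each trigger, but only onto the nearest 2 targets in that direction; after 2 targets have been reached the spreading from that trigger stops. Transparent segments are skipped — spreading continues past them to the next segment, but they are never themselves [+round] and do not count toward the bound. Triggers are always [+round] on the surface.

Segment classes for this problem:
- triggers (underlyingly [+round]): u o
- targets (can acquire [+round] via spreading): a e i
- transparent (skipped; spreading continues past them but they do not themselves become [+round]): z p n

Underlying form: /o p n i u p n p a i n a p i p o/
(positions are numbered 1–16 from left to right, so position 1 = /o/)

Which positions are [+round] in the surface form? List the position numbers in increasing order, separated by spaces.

1 4 5 9 10 16

From /o/ at 1 rightward: 2 /p/ transparent; 3 /n/ transparent; 4 /i/ → [+round]; 5 /u/ is itself a trigger — this domain ends here.
From /u/ at 5 rightward: 6 /p/ transparent; 7 /n/ transparent; 8 /p/ transparent; 9 /a/ → [+round]; 10 /i/ → [+round]; bound reached.
From /o/ at 16 rightward: word edge.
Targets with no active source: positions 12 14 stay [-round].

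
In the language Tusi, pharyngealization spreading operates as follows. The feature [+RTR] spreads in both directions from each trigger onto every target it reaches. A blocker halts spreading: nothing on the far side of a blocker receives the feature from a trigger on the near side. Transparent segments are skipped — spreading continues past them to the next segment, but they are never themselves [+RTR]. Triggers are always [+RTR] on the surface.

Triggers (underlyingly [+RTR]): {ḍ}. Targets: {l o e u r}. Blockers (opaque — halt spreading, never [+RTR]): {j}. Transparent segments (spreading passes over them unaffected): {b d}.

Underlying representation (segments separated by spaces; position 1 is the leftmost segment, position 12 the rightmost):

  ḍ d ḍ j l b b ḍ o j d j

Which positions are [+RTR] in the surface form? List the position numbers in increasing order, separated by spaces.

1 3 5 8 9

From /ḍ/ at 1 rightward: 2 /d/ transparent; 3 /ḍ/ is itself a trigger — this domain ends here.
From /ḍ/ at 1 leftward: word edge.
From /ḍ/ at 3 rightward: 4 /j/ blocks.
From /ḍ/ at 3 leftward: 2 /d/ transparent; 1 /ḍ/ is itself a trigger — this domain ends here.
From /ḍ/ at 8 rightward: 9 /o/ → [+RTR]; 10 /j/ blocks.
From /ḍ/ at 8 leftward: 7 /b/ transparent; 6 /b/ transparent; 5 /l/ → [+RTR]; 4 /j/ blocks.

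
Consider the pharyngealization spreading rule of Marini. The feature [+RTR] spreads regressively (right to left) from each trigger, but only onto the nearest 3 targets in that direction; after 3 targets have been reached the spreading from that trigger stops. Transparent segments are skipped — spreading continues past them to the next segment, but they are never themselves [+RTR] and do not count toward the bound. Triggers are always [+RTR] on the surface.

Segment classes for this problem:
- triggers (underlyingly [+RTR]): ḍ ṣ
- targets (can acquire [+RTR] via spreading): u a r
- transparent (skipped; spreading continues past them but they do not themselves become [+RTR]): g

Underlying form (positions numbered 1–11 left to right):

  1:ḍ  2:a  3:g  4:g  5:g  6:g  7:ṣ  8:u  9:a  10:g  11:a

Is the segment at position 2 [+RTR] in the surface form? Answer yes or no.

yes

From /ḍ/ at 1 leftward: word edge.
From /ṣ/ at 7 leftward: 6 /g/ transparent; 5 /g/ transparent; 4 /g/ transparent; 3 /g/ transparent; 2 /a/ → [+RTR]; 1 /ḍ/ is itself a trigger — this domain ends here.
Targets with no active source: positions 8 9 11 stay [-emphatic].
[+RTR] positions on the surface: 1 2 7.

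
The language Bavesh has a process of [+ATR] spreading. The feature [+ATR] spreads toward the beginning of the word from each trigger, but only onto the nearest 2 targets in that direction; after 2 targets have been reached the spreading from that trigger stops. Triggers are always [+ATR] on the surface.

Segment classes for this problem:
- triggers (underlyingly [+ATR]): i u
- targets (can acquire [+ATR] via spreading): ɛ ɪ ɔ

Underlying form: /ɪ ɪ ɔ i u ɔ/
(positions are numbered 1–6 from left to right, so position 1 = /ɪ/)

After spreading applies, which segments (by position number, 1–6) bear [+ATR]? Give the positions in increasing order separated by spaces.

From /i/ at 4 leftward: 3 /ɔ/ → [+ATR]; 2 /ɪ/ → [+ATR]; bound reached.
From /u/ at 5 leftward: 4 /i/ is itself a trigger — this domain ends here.
Targets with no active source: positions 1 6 stay [-ATR].

2 3 4 5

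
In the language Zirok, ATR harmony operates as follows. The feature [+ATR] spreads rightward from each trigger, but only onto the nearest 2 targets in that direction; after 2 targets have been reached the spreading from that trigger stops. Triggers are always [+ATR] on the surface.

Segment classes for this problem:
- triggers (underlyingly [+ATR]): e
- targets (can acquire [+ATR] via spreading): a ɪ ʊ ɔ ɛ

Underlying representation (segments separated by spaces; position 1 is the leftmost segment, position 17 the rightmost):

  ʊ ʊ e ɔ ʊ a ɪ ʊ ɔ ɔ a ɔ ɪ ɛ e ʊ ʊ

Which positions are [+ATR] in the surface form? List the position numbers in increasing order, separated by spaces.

From /e/ at 3 rightward: 4 /ɔ/ → [+ATR]; 5 /ʊ/ → [+ATR]; bound reached.
From /e/ at 15 rightward: 16 /ʊ/ → [+ATR]; 17 /ʊ/ → [+ATR]; bound reached.
Targets with no active source: positions 1 2 6 7 8 9 10 11 12 13 14 stay [-ATR].

3 4 5 15 16 17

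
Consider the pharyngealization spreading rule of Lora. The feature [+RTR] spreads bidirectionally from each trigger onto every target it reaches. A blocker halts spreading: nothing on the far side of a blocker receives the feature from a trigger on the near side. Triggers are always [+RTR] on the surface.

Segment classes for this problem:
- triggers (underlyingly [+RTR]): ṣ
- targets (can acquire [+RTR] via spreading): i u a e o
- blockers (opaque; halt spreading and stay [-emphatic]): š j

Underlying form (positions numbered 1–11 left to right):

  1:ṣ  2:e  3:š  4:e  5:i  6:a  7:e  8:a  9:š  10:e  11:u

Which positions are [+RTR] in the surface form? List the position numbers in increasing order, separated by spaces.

1 2

From /ṣ/ at 1 rightward: 2 /e/ → [+RTR]; 3 /š/ blocks.
From /ṣ/ at 1 leftward: word edge.
Targets with no active source: positions 4 5 6 7 8 10 11 stay [-emphatic].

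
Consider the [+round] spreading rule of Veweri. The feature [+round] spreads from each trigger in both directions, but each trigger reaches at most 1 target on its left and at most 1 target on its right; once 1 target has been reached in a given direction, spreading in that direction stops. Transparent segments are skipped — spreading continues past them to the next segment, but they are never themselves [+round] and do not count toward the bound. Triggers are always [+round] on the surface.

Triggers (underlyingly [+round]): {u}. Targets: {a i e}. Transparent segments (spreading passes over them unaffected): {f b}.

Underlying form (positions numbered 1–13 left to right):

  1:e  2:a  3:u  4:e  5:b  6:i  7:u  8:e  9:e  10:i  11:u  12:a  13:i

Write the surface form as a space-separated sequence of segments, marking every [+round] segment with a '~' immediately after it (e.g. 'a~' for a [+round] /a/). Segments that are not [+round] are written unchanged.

From /u/ at 3 rightward: 4 /e/ → [+round]; bound reached.
From /u/ at 3 leftward: 2 /a/ → [+round]; bound reached.
From /u/ at 7 rightward: 8 /e/ → [+round]; bound reached.
From /u/ at 7 leftward: 6 /i/ → [+round]; bound reached.
From /u/ at 11 rightward: 12 /a/ → [+round]; bound reached.
From /u/ at 11 leftward: 10 /i/ → [+round]; bound reached.
Targets with no active source: positions 1 9 13 stay [-round].
[+round] positions on the surface: 2 3 4 6 7 8 10 11 12.

e a~ u~ e~ b i~ u~ e~ e i~ u~ a~ i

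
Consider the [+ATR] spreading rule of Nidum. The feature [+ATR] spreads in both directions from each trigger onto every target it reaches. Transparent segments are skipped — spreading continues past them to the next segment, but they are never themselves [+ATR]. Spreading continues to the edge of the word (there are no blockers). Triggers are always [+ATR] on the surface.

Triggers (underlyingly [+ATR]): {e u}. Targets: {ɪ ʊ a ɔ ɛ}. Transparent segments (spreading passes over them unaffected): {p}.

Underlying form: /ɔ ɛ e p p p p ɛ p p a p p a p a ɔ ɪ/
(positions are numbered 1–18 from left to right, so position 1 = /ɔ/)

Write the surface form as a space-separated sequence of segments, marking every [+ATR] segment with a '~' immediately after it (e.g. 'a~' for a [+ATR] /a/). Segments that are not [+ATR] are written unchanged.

From /e/ at 3 rightward: 4 /p/ transparent; 5 /p/ transparent; 6 /p/ transparent; 7 /p/ transparent; 8 /ɛ/ → [+ATR]; 9 /p/ transparent; 10 /p/ transparent; 11 /a/ → [+ATR]; 12 /p/ transparent; 13 /p/ transparent; 14 /a/ → [+ATR]; 15 /p/ transparent; 16 /a/ → [+ATR]; 17 /ɔ/ → [+ATR]; 18 /ɪ/ → [+ATR]; word edge.
From /e/ at 3 leftward: 2 /ɛ/ → [+ATR]; 1 /ɔ/ → [+ATR]; word edge.
[+ATR] positions on the surface: 1 2 3 8 11 14 16 17 18.

ɔ~ ɛ~ e~ p p p p ɛ~ p p a~ p p a~ p a~ ɔ~ ɪ~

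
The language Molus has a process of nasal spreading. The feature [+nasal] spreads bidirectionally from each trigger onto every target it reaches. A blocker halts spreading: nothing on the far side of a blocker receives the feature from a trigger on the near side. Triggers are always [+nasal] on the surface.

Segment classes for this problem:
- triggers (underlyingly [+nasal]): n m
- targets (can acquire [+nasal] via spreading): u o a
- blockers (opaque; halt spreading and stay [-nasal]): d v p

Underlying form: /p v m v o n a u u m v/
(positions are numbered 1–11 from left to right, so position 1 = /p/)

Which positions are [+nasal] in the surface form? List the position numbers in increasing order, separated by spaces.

3 5 6 7 8 9 10

From /m/ at 3 rightward: 4 /v/ blocks.
From /m/ at 3 leftward: 2 /v/ blocks.
From /n/ at 6 rightward: 7 /a/ → [+nasal]; 8 /u/ → [+nasal]; 9 /u/ → [+nasal]; 10 /m/ is itself a trigger — this domain ends here.
From /n/ at 6 leftward: 5 /o/ → [+nasal]; 4 /v/ blocks.
From /m/ at 10 rightward: 11 /v/ blocks.
From /m/ at 10 leftward: 9 /u/ → [+nasal]; 8 /u/ → [+nasal]; 7 /a/ → [+nasal]; 6 /n/ is itself a trigger — this domain ends here.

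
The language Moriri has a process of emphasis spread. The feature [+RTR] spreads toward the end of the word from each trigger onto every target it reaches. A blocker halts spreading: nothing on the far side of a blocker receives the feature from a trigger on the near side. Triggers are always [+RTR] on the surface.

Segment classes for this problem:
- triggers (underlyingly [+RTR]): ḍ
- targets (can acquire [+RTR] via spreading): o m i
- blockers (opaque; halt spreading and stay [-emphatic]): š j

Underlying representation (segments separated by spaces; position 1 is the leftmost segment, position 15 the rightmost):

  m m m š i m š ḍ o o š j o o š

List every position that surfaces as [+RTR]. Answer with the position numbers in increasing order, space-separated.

8 9 10

From /ḍ/ at 8 rightward: 9 /o/ → [+RTR]; 10 /o/ → [+RTR]; 11 /š/ blocks.
Targets with no active source: positions 1 2 3 5 6 13 14 stay [-emphatic].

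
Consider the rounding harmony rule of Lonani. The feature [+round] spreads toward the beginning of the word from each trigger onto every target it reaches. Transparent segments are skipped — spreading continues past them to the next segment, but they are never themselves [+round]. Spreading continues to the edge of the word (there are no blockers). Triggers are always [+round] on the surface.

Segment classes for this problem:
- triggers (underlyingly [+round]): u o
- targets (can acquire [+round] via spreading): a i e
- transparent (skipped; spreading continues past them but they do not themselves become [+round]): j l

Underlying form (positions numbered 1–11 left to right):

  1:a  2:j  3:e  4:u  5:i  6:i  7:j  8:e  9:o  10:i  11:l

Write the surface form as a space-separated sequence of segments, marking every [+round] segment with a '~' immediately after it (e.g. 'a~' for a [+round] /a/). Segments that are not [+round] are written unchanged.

From /u/ at 4 leftward: 3 /e/ → [+round]; 2 /j/ transparent; 1 /a/ → [+round]; word edge.
From /o/ at 9 leftward: 8 /e/ → [+round]; 7 /j/ transparent; 6 /i/ → [+round]; 5 /i/ → [+round]; 4 /u/ is itself a trigger — this domain ends here.
Target with no active source: position 10 stays [-round].
[+round] positions on the surface: 1 3 4 5 6 8 9.

a~ j e~ u~ i~ i~ j e~ o~ i l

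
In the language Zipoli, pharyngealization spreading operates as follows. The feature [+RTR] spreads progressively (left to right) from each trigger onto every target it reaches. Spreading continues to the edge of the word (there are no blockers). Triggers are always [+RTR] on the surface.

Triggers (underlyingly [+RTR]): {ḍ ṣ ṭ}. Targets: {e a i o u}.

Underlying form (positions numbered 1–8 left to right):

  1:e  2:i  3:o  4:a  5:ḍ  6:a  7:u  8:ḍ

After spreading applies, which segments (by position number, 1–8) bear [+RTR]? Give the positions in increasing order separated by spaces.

5 6 7 8

From /ḍ/ at 5 rightward: 6 /a/ → [+RTR]; 7 /u/ → [+RTR]; 8 /ḍ/ is itself a trigger — this domain ends here.
From /ḍ/ at 8 rightward: word edge.
Targets with no active source: positions 1 2 3 4 stay [-emphatic].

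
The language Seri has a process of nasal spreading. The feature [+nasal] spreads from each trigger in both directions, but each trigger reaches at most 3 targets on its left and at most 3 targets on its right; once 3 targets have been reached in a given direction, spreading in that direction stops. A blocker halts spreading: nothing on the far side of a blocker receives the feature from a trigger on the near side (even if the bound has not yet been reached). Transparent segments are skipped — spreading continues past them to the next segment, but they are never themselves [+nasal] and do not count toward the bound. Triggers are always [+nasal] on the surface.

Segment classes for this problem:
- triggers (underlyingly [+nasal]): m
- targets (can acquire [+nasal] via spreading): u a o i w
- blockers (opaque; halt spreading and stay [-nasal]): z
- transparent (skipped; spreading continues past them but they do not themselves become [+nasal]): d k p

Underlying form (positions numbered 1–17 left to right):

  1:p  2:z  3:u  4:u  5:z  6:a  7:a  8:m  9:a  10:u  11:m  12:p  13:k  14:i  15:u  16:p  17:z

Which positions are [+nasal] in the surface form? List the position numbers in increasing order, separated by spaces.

From /m/ at 8 rightward: 9 /a/ → [+nasal]; 10 /u/ → [+nasal]; 11 /m/ is itself a trigger — this domain ends here.
From /m/ at 8 leftward: 7 /a/ → [+nasal]; 6 /a/ → [+nasal]; 5 /z/ blocks.
From /m/ at 11 rightward: 12 /p/ transparent; 13 /k/ transparent; 14 /i/ → [+nasal]; 15 /u/ → [+nasal]; 16 /p/ transparent; 17 /z/ blocks.
From /m/ at 11 leftward: 10 /u/ → [+nasal]; 9 /a/ → [+nasal]; 8 /m/ is itself a trigger — this domain ends here.
Targets with no active source: positions 3 4 stay [-nasal].

6 7 8 9 10 11 14 15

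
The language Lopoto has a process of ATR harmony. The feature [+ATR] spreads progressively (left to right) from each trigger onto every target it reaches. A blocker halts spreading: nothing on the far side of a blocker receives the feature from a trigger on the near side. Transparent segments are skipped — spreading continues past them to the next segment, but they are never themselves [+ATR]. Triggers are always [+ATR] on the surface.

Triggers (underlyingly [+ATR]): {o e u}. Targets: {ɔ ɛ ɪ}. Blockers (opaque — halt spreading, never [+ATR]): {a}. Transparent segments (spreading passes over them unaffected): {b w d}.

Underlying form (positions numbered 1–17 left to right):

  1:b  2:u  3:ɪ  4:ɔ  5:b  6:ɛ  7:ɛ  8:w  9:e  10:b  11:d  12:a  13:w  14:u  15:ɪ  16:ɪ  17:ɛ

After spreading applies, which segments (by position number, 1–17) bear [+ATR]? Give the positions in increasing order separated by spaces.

From /u/ at 2 rightward: 3 /ɪ/ → [+ATR]; 4 /ɔ/ → [+ATR]; 5 /b/ transparent; 6 /ɛ/ → [+ATR]; 7 /ɛ/ → [+ATR]; 8 /w/ transparent; 9 /e/ is itself a trigger — this domain ends here.
From /e/ at 9 rightward: 10 /b/ transparent; 11 /d/ transparent; 12 /a/ blocks.
From /u/ at 14 rightward: 15 /ɪ/ → [+ATR]; 16 /ɪ/ → [+ATR]; 17 /ɛ/ → [+ATR]; word edge.

2 3 4 6 7 9 14 15 16 17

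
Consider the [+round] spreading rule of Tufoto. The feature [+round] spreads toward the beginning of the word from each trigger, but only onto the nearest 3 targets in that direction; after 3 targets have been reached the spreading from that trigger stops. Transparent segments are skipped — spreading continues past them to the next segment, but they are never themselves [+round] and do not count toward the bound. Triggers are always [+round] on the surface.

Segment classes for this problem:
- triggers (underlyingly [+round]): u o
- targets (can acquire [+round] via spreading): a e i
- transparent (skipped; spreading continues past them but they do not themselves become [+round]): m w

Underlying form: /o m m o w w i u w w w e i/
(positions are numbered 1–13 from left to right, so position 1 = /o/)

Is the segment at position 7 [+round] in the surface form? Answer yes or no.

yes

From /o/ at 1 leftward: word edge.
From /o/ at 4 leftward: 3 /m/ transparent; 2 /m/ transparent; 1 /o/ is itself a trigger — this domain ends here.
From /u/ at 8 leftward: 7 /i/ → [+round]; 6 /w/ transparent; 5 /w/ transparent; 4 /o/ is itself a trigger — this domain ends here.
Targets with no active source: positions 12 13 stay [-round].
[+round] positions on the surface: 1 4 7 8.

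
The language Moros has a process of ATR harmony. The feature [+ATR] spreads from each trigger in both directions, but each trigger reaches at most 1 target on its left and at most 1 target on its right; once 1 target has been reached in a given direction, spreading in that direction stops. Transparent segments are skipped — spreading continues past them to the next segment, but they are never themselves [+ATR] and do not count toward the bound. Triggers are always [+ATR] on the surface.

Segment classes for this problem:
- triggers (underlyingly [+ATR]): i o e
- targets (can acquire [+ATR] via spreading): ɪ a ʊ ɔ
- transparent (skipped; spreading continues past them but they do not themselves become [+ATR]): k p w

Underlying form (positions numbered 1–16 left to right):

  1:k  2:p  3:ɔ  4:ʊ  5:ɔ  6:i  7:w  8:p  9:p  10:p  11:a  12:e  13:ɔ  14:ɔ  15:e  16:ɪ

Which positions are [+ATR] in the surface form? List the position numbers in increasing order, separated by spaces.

5 6 11 12 13 14 15 16

From /i/ at 6 rightward: 7 /w/ transparent; 8 /p/ transparent; 9 /p/ transparent; 10 /p/ transparent; 11 /a/ → [+ATR]; bound reached.
From /i/ at 6 leftward: 5 /ɔ/ → [+ATR]; bound reached.
From /e/ at 12 rightward: 13 /ɔ/ → [+ATR]; bound reached.
From /e/ at 12 leftward: 11 /a/ → [+ATR]; bound reached.
From /e/ at 15 rightward: 16 /ɪ/ → [+ATR]; bound reached.
From /e/ at 15 leftward: 14 /ɔ/ → [+ATR]; bound reached.
Targets with no active source: positions 3 4 stay [-ATR].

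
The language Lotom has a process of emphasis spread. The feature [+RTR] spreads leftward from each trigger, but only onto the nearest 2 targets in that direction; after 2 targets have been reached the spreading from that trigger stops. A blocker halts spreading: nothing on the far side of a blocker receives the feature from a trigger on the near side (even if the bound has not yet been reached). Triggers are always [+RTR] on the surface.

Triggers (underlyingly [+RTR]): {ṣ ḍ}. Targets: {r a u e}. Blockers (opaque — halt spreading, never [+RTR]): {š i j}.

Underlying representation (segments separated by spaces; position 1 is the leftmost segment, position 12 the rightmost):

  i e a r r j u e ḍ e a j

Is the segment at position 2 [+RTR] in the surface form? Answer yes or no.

no

From /ḍ/ at 9 leftward: 8 /e/ → [+RTR]; 7 /u/ → [+RTR]; bound reached.
Targets with no active source: positions 2 3 4 5 10 11 stay [-emphatic].
[+RTR] positions on the surface: 7 8 9.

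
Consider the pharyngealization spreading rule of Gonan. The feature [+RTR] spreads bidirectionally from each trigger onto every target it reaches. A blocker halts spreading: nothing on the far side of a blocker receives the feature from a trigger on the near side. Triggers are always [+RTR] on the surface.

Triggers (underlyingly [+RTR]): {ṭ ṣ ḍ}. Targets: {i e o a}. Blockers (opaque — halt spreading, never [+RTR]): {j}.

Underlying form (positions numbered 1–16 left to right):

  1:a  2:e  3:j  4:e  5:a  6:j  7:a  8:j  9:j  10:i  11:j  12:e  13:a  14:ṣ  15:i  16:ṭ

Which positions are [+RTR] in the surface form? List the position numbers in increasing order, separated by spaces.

From /ṣ/ at 14 rightward: 15 /i/ → [+RTR]; 16 /ṭ/ is itself a trigger — this domain ends here.
From /ṣ/ at 14 leftward: 13 /a/ → [+RTR]; 12 /e/ → [+RTR]; 11 /j/ blocks.
From /ṭ/ at 16 rightward: word edge.
From /ṭ/ at 16 leftward: 15 /i/ → [+RTR]; 14 /ṣ/ is itself a trigger — this domain ends here.
Targets with no active source: positions 1 2 4 5 7 10 stay [-emphatic].

12 13 14 15 16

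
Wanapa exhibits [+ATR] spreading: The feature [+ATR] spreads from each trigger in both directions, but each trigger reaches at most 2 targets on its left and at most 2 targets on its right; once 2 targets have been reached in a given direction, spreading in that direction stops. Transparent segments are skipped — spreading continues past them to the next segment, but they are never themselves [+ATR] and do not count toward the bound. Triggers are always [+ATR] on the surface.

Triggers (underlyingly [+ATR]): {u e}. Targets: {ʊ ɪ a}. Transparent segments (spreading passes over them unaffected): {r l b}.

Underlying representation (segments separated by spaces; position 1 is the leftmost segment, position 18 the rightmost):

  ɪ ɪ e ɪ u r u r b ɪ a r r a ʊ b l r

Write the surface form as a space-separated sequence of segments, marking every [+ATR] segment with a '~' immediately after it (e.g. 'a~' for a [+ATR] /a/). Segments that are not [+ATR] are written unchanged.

ɪ~ ɪ~ e~ ɪ~ u~ r u~ r b ɪ~ a~ r r a ʊ b l r

From /e/ at 3 rightward: 4 /ɪ/ → [+ATR]; 5 /u/ is itself a trigger — this domain ends here.
From /e/ at 3 leftward: 2 /ɪ/ → [+ATR]; 1 /ɪ/ → [+ATR]; bound reached.
From /u/ at 5 rightward: 6 /r/ transparent; 7 /u/ is itself a trigger — this domain ends here.
From /u/ at 5 leftward: 4 /ɪ/ → [+ATR]; 3 /e/ is itself a trigger — this domain ends here.
From /u/ at 7 rightward: 8 /r/ transparent; 9 /b/ transparent; 10 /ɪ/ → [+ATR]; 11 /a/ → [+ATR]; bound reached.
From /u/ at 7 leftward: 6 /r/ transparent; 5 /u/ is itself a trigger — this domain ends here.
Targets with no active source: positions 14 15 stay [-ATR].
[+ATR] positions on the surface: 1 2 3 4 5 7 10 11.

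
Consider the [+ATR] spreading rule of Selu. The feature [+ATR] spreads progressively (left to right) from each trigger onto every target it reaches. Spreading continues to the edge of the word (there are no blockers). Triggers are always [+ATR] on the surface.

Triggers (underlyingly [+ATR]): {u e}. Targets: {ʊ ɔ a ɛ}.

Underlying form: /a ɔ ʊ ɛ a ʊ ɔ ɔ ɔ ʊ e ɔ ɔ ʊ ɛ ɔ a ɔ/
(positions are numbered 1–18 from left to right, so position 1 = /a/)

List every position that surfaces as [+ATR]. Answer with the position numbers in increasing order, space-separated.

11 12 13 14 15 16 17 18

From /e/ at 11 rightward: 12 /ɔ/ → [+ATR]; 13 /ɔ/ → [+ATR]; 14 /ʊ/ → [+ATR]; 15 /ɛ/ → [+ATR]; 16 /ɔ/ → [+ATR]; 17 /a/ → [+ATR]; 18 /ɔ/ → [+ATR]; word edge.
Targets with no active source: positions 1 2 3 4 5 6 7 8 9 10 stay [-ATR].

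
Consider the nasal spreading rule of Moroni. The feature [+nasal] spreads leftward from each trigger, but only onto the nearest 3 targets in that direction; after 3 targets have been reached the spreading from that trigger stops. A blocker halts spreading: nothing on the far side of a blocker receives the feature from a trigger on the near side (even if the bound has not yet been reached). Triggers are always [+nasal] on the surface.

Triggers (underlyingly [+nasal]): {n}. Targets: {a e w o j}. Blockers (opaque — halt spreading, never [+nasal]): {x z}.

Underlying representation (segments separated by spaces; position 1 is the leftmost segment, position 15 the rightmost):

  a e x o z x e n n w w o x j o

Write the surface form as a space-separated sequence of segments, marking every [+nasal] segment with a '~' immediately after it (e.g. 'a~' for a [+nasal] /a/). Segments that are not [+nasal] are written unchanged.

From /n/ at 8 leftward: 7 /e/ → [+nasal]; 6 /x/ blocks.
From /n/ at 9 leftward: 8 /n/ is itself a trigger — this domain ends here.
Targets with no active source: positions 1 2 4 10 11 12 14 15 stay [-nasal].
[+nasal] positions on the surface: 7 8 9.

a e x o z x e~ n~ n~ w w o x j o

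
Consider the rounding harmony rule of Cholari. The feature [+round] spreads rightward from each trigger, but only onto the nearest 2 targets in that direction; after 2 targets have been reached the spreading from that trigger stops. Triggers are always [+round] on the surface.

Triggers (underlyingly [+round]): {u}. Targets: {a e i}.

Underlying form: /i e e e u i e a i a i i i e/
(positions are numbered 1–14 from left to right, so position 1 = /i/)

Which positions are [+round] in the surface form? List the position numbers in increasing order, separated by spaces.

From /u/ at 5 rightward: 6 /i/ → [+round]; 7 /e/ → [+round]; bound reached.
Targets with no active source: positions 1 2 3 4 8 9 10 11 12 13 14 stay [-round].

5 6 7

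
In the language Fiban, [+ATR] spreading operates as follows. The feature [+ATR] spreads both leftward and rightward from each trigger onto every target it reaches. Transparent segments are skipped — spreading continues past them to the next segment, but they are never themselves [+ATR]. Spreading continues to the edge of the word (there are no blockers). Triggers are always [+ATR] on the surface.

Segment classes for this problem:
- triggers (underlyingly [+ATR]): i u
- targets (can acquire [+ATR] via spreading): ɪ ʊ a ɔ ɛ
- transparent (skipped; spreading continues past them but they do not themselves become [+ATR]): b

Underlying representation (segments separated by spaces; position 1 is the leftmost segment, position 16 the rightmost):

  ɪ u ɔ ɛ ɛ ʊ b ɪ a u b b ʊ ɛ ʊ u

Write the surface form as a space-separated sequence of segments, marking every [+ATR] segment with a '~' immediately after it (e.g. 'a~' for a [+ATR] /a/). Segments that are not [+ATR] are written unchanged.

From /u/ at 2 rightward: 3 /ɔ/ → [+ATR]; 4 /ɛ/ → [+ATR]; 5 /ɛ/ → [+ATR]; 6 /ʊ/ → [+ATR]; 7 /b/ transparent; 8 /ɪ/ → [+ATR]; 9 /a/ → [+ATR]; 10 /u/ is itself a trigger — this domain ends here.
From /u/ at 2 leftward: 1 /ɪ/ → [+ATR]; word edge.
From /u/ at 10 rightward: 11 /b/ transparent; 12 /b/ transparent; 13 /ʊ/ → [+ATR]; 14 /ɛ/ → [+ATR]; 15 /ʊ/ → [+ATR]; 16 /u/ is itself a trigger — this domain ends here.
From /u/ at 10 leftward: 9 /a/ → [+ATR]; 8 /ɪ/ → [+ATR]; 7 /b/ transparent; 6 /ʊ/ → [+ATR]; 5 /ɛ/ → [+ATR]; 4 /ɛ/ → [+ATR]; 3 /ɔ/ → [+ATR]; 2 /u/ is itself a trigger — this domain ends here.
From /u/ at 16 rightward: word edge.
From /u/ at 16 leftward: 15 /ʊ/ → [+ATR]; 14 /ɛ/ → [+ATR]; 13 /ʊ/ → [+ATR]; 12 /b/ transparent; 11 /b/ transparent; 10 /u/ is itself a trigger — this domain ends here.
[+ATR] positions on the surface: 1 2 3 4 5 6 8 9 10 13 14 15 16.

ɪ~ u~ ɔ~ ɛ~ ɛ~ ʊ~ b ɪ~ a~ u~ b b ʊ~ ɛ~ ʊ~ u~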